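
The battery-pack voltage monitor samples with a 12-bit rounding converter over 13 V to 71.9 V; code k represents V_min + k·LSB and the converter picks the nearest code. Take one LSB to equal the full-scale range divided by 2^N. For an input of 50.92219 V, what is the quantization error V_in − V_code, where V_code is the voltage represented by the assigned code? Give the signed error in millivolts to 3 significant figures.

Span: 71.9 V − (13 V) = 58.9 V. LSB = 58.9 V / 2^12 ≈ 14.38 mV.
(50.92219 − (13)) / LSB = 37.92219 × 4096/58.9 = 2637.1696. Nearest integer: k = 2637.
V_code = V_min + k × range/2^12 = 13 + 2637 × 58.9/4096 = 50.91975098 V.
Error = V_in − V_code = 50.92219 − (50.91975098) = +2.44 mV.

+2.44 mV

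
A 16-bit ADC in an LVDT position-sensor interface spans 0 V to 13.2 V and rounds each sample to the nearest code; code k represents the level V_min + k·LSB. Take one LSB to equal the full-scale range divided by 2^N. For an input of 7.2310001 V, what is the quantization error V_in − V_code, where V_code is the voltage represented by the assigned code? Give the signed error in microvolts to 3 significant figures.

Full-scale range = 13.2 V. LSB = 13.2 V / 2^16 ≈ 201.4 µV.
Position in LSBs: (7.2310001 − (0)) × 65536/13.2 = 35900.8199; rounding gives k = 35901.
V_code = V_min + k × range/2^16 = 0 + 35901 × 13.2/65536 = 7.2310363770 V.
Error = V_in − V_code = 7.2310001 − (7.2310363770) = −36.3 µV.

−36.3 µV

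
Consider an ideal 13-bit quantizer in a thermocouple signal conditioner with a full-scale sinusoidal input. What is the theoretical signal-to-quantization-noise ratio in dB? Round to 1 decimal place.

80.0 dB

Ideal quantization SNR: 6.02 × 13 + 1.76 dB = 80.0 dB.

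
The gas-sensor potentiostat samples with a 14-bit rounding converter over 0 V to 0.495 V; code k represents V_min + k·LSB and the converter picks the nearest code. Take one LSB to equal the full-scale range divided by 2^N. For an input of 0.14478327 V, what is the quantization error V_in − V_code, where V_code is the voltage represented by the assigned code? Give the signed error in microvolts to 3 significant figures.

Range is 0.495 V. LSB = 0.495 V / 2^14 ≈ 30.21 µV.
(V_in − V_min)/LSB = (0.14478327 − (0)) × 16384/0.495 = 4792.1800 → nearest code k = 4792.
Reconstructed level: 0 + 4792 × 0.495/16384 V = 0.14477783203 V.
Error = V_in − V_code = 0.14478327 − (0.14477783203) = +5.44 µV.

+5.44 µV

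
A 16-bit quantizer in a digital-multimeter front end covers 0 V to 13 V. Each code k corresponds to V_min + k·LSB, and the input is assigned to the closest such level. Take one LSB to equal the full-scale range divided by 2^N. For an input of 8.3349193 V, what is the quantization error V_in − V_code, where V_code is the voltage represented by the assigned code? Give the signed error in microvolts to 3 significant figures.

+49.9 µV

Full-scale range = 13 V. LSB = 13 V / 2^16 ≈ 198.4 µV.
(V_in − V_min)/LSB = (8.3349193 − (0)) × 65536/13 = 42018.2516 → nearest code k = 42018.
V_code = V_min + k × range/2^16 = 0 + 42018 × 13/65536 = 8.3348693848 V.
V_in − V_code = 8.3349193 − (8.3348693848) = +49.9 µV.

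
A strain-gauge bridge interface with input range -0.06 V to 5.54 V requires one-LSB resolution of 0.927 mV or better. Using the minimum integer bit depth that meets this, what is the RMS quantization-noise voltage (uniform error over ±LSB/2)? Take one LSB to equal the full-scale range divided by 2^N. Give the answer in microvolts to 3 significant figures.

197 µV

The full-scale span is 5.54 − (-0.06) = 5.6 V.
Levels needed ≥ 5.6/0.927 mV = 6041. 2^13 = 8192 suffices, so N_min = 13.
LSB = 5.6 V / 2^13 = 0.68359 mV.
V_rms = LSB/√12 = 197 µV.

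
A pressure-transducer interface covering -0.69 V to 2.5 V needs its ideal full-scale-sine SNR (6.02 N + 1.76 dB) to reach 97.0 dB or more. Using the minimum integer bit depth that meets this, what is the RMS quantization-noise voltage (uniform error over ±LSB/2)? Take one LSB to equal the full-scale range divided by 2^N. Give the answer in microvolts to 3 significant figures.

Range = 2.5 − (-0.69) = 3.19 V.
6.02 N + 1.76 ≥ 97.0 gives N ≥ 15.821, so the minimum integer is 16.
LSB = 3.19 V ÷ 2^16 = 3.19/65536 V = 48.676 µV.
σ_q = LSB/√12 = 48.676 µV/3.4641 = 14.1 µV.

14.1 µV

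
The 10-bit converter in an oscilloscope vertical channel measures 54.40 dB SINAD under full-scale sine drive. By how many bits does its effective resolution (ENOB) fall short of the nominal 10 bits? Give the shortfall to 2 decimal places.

Effective bits = (54.40 − 1.76)/6.02 = 8.7442.
Shortfall = 10 − 8.7442 = 1.2558 bits.

1.26 bits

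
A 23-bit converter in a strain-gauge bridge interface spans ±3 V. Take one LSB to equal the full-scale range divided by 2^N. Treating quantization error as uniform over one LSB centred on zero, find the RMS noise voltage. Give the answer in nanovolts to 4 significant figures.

Span: 3 V − (-3 V) = 6 V.
LSB = 6 V ÷ 2^23 = 6/8388608 V = 0.715256 µV.
RMS of a uniform error over width LSB is LSB/√12 = 206.5 nV.

206.5 nV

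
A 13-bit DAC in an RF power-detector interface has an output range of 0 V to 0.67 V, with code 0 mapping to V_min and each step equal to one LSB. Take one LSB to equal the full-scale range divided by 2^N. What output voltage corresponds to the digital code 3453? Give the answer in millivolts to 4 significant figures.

Span = 0.67 V. LSB = 0.67 V / 2^13.
V_out = V_min + code × LSB = 0 V + 3453 × 0.67 V / 8192
      = 0 V + 0.282411 V = 0.282411 V.

282.4 mV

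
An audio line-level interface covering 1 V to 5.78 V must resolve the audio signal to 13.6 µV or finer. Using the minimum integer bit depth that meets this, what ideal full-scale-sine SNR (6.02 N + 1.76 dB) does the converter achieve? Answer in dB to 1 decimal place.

Range = 5.78 − (1) = 4.78 V.
Levels needed ≥ 4.78/13.6 µV = 351500. 2^19 = 524288 suffices, so N_min = 19.
6.02(19) + 1.76 = 116.14 dB.

116.1 dB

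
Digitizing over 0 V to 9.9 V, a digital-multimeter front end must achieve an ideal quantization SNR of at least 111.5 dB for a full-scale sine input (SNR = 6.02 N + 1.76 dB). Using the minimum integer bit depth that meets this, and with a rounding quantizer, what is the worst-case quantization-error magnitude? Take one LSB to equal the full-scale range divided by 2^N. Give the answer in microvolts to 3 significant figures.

Range is 9.9 V.
Required N = ⌈(111.5 − 1.76)/6.02⌉ = ⌈18.229⌉ = 19.
LSB = 9.9 V ÷ 2^19 = 9.9/524288 V = 18.883 µV.
Max error for round-to-nearest is LSB/2 = 9.44 µV.

9.44 µV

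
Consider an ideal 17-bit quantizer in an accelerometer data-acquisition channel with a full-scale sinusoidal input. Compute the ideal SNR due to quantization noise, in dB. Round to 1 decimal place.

SNR = 6.02·17 + 1.76 = 104.10 dB.

104.1 dB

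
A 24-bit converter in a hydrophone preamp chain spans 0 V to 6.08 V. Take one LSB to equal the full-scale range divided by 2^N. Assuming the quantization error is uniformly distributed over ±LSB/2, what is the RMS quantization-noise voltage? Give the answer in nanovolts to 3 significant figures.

105 nV

Range is 6.08 V.
LSB = 6.08 V ÷ 2^24 = 6.08/16777216 V = 362.40 nV.
RMS of a uniform error over width LSB is LSB/√12 = 105 nV.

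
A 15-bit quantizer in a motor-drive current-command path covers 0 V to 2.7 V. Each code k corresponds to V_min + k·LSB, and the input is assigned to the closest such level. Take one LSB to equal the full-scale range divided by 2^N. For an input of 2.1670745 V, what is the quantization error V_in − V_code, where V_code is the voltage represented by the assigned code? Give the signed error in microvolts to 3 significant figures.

Span = 2.7 V. LSB = 2.7 V / 2^15 ≈ 82.40 µV.
(2.1670745 − (0)) / LSB = 2.1670745 × 32768/2.7 = 26300.2582. Nearest integer: k = 26300.
V_code = V_min + k × range/2^15 = 0 + 26300 × 2.7/32768 = 2.1670532227 V.
V_in − V_code = 2.1670745 − (2.1670532227) = +21.3 µV.

+21.3 µV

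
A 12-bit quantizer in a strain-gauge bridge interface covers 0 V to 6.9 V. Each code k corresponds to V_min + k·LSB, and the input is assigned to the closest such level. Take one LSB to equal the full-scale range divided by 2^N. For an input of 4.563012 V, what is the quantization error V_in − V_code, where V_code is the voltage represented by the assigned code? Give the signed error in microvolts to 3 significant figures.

V_FS = 6.9 V. LSB = 6.9 V / 2^12 ≈ 1.685 mV.
Position in LSBs: (4.563012 − (0)) × 4096/6.9 = 2708.7097; rounding gives k = 2709.
Reconstructed level: 0 + 2709 × 6.9/4096 V = 4.563500977 V.
Error = V_in − V_code = 4.563012 − (4.563500977) = −489 µV.

−489 µV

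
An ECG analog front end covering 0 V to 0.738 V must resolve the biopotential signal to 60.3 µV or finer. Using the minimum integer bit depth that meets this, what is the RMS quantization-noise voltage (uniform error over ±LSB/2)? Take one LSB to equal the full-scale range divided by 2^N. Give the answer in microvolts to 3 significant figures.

Range is 0.738 V.
Required number of levels: 0.738/60.3 µV = 12239; smallest N with 2^N ≥ that is 14.
Step size = 0.738/16384 V = 45.044 µV.
RMS noise = LSB/√12 = 13.0 µV.

13.0 µV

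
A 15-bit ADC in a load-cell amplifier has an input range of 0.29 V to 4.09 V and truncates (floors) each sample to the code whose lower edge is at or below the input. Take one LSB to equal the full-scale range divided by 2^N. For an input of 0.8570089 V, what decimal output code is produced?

4889

Range = 4.09 − (0.29) = 3.8 V. LSB = 3.8 V / 2^15 ≈ 116.0 µV.
V_in − V_min = 0.8570089 − (0.29) = 0.5670089 V.
Divide by LSB: 0.5670089 × 32768/3.8 = 4889.4073.
Truncating gives code 4889.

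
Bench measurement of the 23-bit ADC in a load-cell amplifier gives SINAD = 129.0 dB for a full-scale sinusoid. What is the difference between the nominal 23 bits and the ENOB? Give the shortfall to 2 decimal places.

Effective bits = (129.0 − 1.76)/6.02 = 21.1362.
Lost resolution: 23 − 21.1362 = 1.8638 bits.

1.86 bits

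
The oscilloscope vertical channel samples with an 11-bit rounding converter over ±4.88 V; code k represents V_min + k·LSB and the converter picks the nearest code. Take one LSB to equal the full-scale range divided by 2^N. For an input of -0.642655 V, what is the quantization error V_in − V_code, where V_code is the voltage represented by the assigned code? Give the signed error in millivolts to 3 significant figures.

Range = 4.88 − (-4.88) = 9.76 V. LSB = 9.76 V / 2^11 ≈ 4.766 mV.
Position in LSBs: (-0.642655 − (-4.88)) × 2048/9.76 = 889.1478; rounding gives k = 889.
Reconstructed level: -4.88 + 889 × 9.76/2048 V = -0.6433593750 V.
Error = V_in − V_code = -0.642655 − (-0.6433593750) = +0.704 mV.

+0.704 mV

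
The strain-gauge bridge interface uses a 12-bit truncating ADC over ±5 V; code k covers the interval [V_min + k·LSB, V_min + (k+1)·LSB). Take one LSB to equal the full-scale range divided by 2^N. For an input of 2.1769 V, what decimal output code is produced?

Full-scale range = 5 V − (-5 V) = 10 V. LSB = 10 V / 2^12 ≈ 2.441 mV.
code = ⌊(V_in − V_min)/LSB⌋ = ⌊(V_in − V_min) × 2^12 / range⌋
     = ⌊(2.1769 − (-5)) × 4096 / 10⌋ = ⌊7.1769 × 4096/10⌋
     = ⌊2939.658⌋ = 2939.

2939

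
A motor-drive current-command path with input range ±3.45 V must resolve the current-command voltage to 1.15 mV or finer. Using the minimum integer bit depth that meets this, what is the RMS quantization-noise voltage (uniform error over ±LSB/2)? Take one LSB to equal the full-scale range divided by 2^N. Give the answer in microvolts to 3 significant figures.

243 µV

Full-scale range = 3.45 V − (-3.45 V) = 6.9 V.
6.9 V / 1.15 mV = 6000. Since 2^12 = 4096 and 2^13 = 8192, N = 13.
LSB = 6.9 V ÷ 2^13 = 6.9/8192 V = 0.84229 mV.
V_rms = LSB/√12 = 243 µV.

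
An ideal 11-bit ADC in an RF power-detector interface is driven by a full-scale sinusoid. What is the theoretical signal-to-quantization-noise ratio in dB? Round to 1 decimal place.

SNR = 6.02·11 + 1.76 = 67.98 dB.

68.0 dB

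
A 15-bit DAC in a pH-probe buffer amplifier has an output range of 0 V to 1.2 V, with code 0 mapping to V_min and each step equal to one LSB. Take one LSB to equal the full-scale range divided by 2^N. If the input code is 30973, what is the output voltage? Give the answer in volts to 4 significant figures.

1.134 V

Range is 1.2 V. LSB = 1.2 V / 2^15.
Output = V_min + (30973/32768) × range = 0 + 0.945221 × 1.2 V
      = 0 + 1.13427 = 1.13427 V.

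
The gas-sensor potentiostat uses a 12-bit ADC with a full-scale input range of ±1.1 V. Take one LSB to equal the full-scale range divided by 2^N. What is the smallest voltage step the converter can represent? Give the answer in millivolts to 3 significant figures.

0.537 mV

Range = 1.1 − (-1.1) = 2.2 V.
There are 2^12 = 4096 steps.
Step size = 2.2/4096 V = 0.537 mV.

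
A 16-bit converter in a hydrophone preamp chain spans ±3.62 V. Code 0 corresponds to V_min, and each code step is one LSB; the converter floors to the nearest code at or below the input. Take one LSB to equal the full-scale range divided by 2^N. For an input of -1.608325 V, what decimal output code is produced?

18209

The full-scale span is 3.62 − (-3.62) = 7.24 V. LSB = 7.24 V / 2^16 ≈ 110.5 µV.
(V_in − V_min) × 2^16/range = (-1.608325 − (-3.62)) × 65536/7.24 = 18209.549.
Floor → code = 18209.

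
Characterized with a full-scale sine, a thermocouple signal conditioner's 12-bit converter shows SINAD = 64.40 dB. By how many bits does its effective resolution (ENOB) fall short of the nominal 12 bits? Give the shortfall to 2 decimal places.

1.59 bits

ENOB = (SINAD − 1.76)/6.02 = (64.40 − 1.76)/6.02 = 10.4053 bits.
Lost resolution: 12 − 10.4053 = 1.5947 bits.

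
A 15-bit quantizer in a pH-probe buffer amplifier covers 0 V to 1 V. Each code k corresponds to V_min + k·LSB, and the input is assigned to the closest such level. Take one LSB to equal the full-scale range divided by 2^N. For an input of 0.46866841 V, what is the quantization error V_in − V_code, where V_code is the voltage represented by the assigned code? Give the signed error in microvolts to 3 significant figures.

Full-scale range = 1 V. LSB = 1 V / 2^15 ≈ 30.52 µV.
(0.46866841 − (0)) / LSB = 0.46866841 × 32768/1 = 15357.3265. Nearest integer: k = 15357.
V_code = V_min + k × range/2^15 = 0 + 15357 × 1/32768 = 0.46865844727 V.
Error = V_in − V_code = 0.46866841 − (0.46865844727) = +9.96 µV.

+9.96 µV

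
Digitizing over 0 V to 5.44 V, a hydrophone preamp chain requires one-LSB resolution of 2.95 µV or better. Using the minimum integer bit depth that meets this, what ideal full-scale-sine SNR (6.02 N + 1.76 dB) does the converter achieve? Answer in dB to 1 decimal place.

128.2 dB

Full-scale range = 5.44 V.
5.44 V / 2.95 µV = 1.844e6. Since 2^20 = 1048576 and 2^21 = 2097152, N = 21.
SNR = 6.02 × 21 + 1.76 = 128.18 dB.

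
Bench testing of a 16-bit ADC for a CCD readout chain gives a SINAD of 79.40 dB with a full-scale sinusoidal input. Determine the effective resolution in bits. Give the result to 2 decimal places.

12.90 bits

Inverting SNR = 6.02 N + 1.76: N_eff = (79.40 − 1.76)/6.02 = 12.8970.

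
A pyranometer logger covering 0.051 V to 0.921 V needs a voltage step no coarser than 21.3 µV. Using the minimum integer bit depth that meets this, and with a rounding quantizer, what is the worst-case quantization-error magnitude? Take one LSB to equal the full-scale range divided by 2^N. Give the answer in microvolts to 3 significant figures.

6.64 µV

Span: 0.921 V − (0.051 V) = 0.87 V.
Required number of levels: 0.87/21.3 µV = 40845; smallest N with 2^N ≥ that is 16.
One LSB is 0.87 V / 65536 = 13.275 µV.
|e|_max = LSB/2 = 6.64 µV.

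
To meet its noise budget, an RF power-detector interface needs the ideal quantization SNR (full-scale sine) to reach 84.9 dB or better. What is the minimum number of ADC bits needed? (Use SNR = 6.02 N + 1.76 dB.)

6.02 N + 1.76 ≥ 84.9 gives N ≥ 13.811, so the minimum integer is 14.

14 bits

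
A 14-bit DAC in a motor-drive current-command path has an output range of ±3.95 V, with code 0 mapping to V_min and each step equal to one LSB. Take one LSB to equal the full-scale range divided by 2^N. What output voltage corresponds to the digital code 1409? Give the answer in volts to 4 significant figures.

Span: 3.95 V − (-3.95 V) = 7.9 V. LSB = 7.9 V / 2^14.
Output = V_min + (1409/16384) × range = -3.95 + 0.0859985 × 7.9 V
      = -3.95 V + 0.679388 V = -3.27061 V.

-3.271 V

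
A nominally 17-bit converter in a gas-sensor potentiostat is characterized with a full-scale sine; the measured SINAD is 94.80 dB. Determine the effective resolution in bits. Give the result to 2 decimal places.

15.46 bits

(94.80 − 1.76) / 6.02 = 93.04/6.02 = 15.4551 effective bits.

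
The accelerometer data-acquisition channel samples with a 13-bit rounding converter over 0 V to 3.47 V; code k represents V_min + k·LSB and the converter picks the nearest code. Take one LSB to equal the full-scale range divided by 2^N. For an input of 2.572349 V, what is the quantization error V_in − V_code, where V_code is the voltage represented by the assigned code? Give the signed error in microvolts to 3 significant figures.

−76.5 µV

Span = 3.47 V. LSB = 3.47 V / 2^13 ≈ 423.6 µV.
Position in LSBs: (2.572349 − (0)) × 8192/3.47 = 6072.8193; rounding gives k = 6073.
V_code = V_min + k × range/2^13 = 0 + 6073 × 3.47/8192 = 2.572425537 V.
e = 2.572349 − (2.572425537) = −76.5 µV.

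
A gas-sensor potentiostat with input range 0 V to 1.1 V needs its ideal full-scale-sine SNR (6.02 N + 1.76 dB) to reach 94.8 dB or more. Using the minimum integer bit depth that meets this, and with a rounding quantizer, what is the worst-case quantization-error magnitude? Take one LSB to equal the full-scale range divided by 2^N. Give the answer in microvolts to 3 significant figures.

Span = 1.1 V.
6.02 N + 1.76 ≥ 94.8 gives N ≥ 15.455, so the minimum integer is 16.
One LSB is 1.1 V / 65536 = 16.785 µV.
Half an LSB is 8.39 µV.

8.39 µV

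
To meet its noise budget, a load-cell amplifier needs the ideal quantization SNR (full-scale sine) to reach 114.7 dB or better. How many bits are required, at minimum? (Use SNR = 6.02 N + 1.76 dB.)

6.02 N + 1.76 ≥ 114.7 gives N ≥ 18.761, so the minimum integer is 19.

19 bits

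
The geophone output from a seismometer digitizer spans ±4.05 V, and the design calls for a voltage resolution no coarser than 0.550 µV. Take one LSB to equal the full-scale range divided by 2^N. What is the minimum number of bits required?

24 bits

Span: 4.05 V − (-4.05 V) = 8.1 V.
Required number of levels: 8.1/0.550 µV = 1.4727e7; smallest N with 2^N ≥ that is 24.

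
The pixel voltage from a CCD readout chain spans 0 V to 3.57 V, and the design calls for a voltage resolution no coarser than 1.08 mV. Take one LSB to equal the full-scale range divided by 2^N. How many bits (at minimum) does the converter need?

Full-scale range = 3.57 V.
Required number of levels: 3.57/1.08 mV = 3305.6; smallest N with 2^N ≥ that is 12.

12 bits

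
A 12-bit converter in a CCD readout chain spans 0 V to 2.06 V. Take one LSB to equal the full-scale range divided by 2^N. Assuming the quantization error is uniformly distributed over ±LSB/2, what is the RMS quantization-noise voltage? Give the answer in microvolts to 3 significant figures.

Span = 2.06 V.
LSB = 2.06 V / 2^12 = 0.50293 mV.
RMS of a uniform error over width LSB is LSB/√12 = 145 µV.

145 µV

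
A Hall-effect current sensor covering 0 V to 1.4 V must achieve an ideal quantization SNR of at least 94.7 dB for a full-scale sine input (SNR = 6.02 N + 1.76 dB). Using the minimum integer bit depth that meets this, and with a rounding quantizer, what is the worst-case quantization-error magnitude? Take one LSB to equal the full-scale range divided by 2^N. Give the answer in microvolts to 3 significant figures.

Span = 1.4 V.
N ≥ (94.7 − 1.76)/6.02 = 15.439 → N_min = 16.
LSB = 1.4 V ÷ 2^16 = 1.4/65536 V = 21.362 µV.
|e|_max = LSB/2 = 10.7 µV.

10.7 µV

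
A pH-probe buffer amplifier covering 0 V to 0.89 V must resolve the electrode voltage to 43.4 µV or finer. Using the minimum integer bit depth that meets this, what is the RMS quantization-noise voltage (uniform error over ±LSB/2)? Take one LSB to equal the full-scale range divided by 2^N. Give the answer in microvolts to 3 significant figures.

Range is 0.89 V.
0.89 V / 43.4 µV = 20510. Since 2^14 = 16384 and 2^15 = 32768, N = 15.
LSB = 0.89 V / 2^15 = 27.161 µV.
V_rms = LSB/√12 = 7.84 µV.

7.84 µV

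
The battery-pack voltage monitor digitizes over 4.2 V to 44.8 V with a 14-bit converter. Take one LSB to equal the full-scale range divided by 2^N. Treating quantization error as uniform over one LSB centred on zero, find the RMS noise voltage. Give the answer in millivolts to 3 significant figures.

The full-scale span is 44.8 − (4.2) = 40.6 V.
LSB = 40.6 V / 2^14 = 2.4780 mV.
σ_q = LSB/√12 = 2.4780 mV/3.4641 = 0.715 mV.

0.715 mV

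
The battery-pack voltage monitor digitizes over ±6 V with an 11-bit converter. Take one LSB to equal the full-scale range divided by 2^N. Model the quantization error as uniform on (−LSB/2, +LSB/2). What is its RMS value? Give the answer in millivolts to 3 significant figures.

The full-scale span is 6 − (-6) = 12 V.
LSB = 12 V / 2^11 = 5.8594 mV.
σ_q = LSB/√12 = 5.8594 mV/3.4641 = 1.69 mV.

1.69 mV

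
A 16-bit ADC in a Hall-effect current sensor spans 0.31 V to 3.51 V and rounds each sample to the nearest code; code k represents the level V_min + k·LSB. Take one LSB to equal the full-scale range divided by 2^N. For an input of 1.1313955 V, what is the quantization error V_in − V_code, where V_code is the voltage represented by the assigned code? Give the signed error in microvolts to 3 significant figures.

The full-scale span is 3.51 − (0.31) = 3.2 V. LSB = 3.2 V / 2^16 ≈ 48.83 µV.
(V_in − V_min)/LSB = (1.1313955 − (0.31)) × 65536/3.2 = 16822.1798 → nearest code k = 16822.
V_code = 0.31 + (16822/65536) × 3.2 = 1.1313867188 V.
V_in − V_code = 1.1313955 − (1.1313867188) = +8.78 µV.

+8.78 µV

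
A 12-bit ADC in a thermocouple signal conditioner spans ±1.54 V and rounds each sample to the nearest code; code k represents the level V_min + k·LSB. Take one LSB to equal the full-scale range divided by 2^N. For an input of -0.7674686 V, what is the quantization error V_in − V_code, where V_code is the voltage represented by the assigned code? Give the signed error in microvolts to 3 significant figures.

Range = 1.54 − (-1.54) = 3.08 V. LSB = 3.08 V / 2^12 ≈ 0.7520 mV.
Position in LSBs: (-0.7674686 − (-1.54)) × 4096/3.08 = 1027.3664; rounding gives k = 1027.
V_code = V_min + k × range/2^12 = -1.54 + 1027 × 3.08/4096 = -0.7677441406 V.
V_in − V_code = -0.7674686 − (-0.7677441406) = +276 µV.

+276 µV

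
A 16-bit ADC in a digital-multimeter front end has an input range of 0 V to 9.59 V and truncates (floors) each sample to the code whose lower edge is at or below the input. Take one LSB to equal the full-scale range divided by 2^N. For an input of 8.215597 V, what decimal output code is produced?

56143

Full-scale range = 9.59 V. LSB = 9.59 V / 2^16 ≈ 146.3 µV.
(V_in − V_min) × 2^16/range = (8.215597 − (0)) × 65536/9.59 = 56143.625.
Floor → code = 56143.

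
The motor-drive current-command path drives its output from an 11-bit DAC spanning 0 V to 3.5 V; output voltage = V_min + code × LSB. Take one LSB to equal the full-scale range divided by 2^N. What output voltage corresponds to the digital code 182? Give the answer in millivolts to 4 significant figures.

311.0 mV

Range is 3.5 V. LSB = 3.5 V / 2^11.
V_out = V_min + code × LSB = 0 V + 182 × 3.5 V / 2048
      = 0 + 0.311035 = 0.311035 V.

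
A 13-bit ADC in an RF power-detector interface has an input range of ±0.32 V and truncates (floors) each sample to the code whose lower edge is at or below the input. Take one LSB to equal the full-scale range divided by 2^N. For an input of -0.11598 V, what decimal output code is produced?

2611

Range = 0.32 − (-0.32) = 0.64 V. LSB = 0.64 V / 2^13 ≈ 78.12 µV.
V_in − V_min = -0.11598 − (-0.32) = 0.20402 V.
Divide by LSB: 0.20402 × 8192/0.64 = 2611.4560.
Truncating gives code 2611.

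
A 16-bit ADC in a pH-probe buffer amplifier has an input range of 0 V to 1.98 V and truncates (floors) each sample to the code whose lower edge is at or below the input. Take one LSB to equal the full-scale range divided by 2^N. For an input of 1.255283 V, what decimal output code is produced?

V_FS = 1.98 V. LSB = 1.98 V / 2^16 ≈ 30.21 µV.
V_in − V_min = 1.255283 − (0) = 1.255283 V.
Divide by LSB: 1.255283 × 65536/1.98 = 41548.5993.
Truncating gives code 41548.

41548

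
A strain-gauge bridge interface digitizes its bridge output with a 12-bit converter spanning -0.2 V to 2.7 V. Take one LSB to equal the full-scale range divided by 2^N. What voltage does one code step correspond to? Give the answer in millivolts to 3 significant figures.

Span: 2.7 V − (-0.2 V) = 2.9 V.
Number of codes = 2^12 = 4096.
LSB = 2.9 V ÷ 2^12 = 2.9/4096 V = 0.708 mV.

0.708 mV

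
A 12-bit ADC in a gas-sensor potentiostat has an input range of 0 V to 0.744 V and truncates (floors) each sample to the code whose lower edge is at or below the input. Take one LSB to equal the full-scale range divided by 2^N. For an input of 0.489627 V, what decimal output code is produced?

2695

V_FS = 0.744 V. LSB = 0.744 V / 2^12 ≈ 181.6 µV.
code = ⌊(V_in − V_min)/LSB⌋ = ⌊(V_in − V_min) × 2^12 / range⌋
     = ⌊(0.489627 − (0)) × 4096 / 0.744⌋ = ⌊0.489627 × 4096/0.744⌋
     = ⌊2695.581⌋ = 2695.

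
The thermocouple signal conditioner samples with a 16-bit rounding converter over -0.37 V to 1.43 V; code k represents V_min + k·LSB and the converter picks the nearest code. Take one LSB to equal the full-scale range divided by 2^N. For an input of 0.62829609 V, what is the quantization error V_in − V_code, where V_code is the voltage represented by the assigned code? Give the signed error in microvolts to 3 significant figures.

Range = 1.43 − (-0.37) = 1.8 V. LSB = 1.8 V / 2^16 ≈ 27.47 µV.
(V_in − V_min)/LSB = (0.62829609 − (-0.37)) × 65536/1.8 = 36346.8514 → nearest code k = 36347.
V_code = -0.37 + (36347/65536) × 1.8 = 0.62830017090 V.
Error = V_in − V_code = 0.62829609 − (0.62830017090) = −4.08 µV.

−4.08 µV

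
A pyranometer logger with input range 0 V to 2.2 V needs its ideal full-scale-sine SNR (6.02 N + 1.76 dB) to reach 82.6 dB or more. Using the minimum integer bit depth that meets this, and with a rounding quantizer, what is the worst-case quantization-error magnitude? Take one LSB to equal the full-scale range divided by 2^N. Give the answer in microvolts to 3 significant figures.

67.1 µV

Span = 2.2 V.
N ≥ (82.6 − 1.76)/6.02 = 13.429 → N_min = 14.
LSB = 2.2 V / 2^14 = 134.28 µV.
|e|_max = LSB/2 = 67.1 µV.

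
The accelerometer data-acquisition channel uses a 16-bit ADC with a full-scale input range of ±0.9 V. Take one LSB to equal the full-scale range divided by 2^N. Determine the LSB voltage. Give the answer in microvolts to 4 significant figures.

The full-scale span is 0.9 − (-0.9) = 1.8 V.
There are 2^16 = 65536 steps.
LSB = 1.8 V / 2^16 = 27.47 µV.

27.47 µV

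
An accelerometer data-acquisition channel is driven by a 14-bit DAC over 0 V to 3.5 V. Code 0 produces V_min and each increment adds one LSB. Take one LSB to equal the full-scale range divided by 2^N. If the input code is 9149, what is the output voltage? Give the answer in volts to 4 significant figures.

V_FS = 3.5 V. LSB = 3.5 V / 2^14.
V_out = V_min + code × LSB = 0 V + 9149 × 3.5 V / 16384
      = 0 + 1.95444 = 1.95444 V.

1.954 V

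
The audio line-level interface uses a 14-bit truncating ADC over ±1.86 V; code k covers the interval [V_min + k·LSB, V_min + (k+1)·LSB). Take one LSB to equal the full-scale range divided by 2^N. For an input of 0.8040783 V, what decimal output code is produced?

11733

Full-scale range = 1.86 V − (-1.86 V) = 3.72 V. LSB = 3.72 V / 2^14 ≈ 227.1 µV.
V_in − V_min = 0.8040783 − (-1.86) = 2.6640783 V.
Divide by LSB: 2.6640783 × 16384/3.72 = 11733.4029.
Truncating gives code 11733.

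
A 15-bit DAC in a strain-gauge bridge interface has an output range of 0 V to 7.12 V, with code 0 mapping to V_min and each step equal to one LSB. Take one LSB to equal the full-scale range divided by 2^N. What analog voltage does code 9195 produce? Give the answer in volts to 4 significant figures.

1.998 V

V_FS = 7.12 V. LSB = 7.12 V / 2^15.
V_out = 0 + 9195 × (7.12/32768) V
      = 0 V + 1.99794 V = 1.99794 V.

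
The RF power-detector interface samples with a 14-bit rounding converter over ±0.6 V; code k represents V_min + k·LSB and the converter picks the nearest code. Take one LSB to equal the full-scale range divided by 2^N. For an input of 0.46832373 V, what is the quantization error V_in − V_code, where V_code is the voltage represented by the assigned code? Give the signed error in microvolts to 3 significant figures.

Span: 0.6 V − (-0.6 V) = 1.2 V. LSB = 1.2 V / 2^14 ≈ 73.24 µV.
(0.46832373 − (-0.6)) / LSB = 1.06832373 × 16384/1.2 = 14586.1800. Nearest integer: k = 14586.
V_code = V_min + k × range/2^14 = -0.6 + 14586 × 1.2/16384 = 0.46831054688 V.
V_in − V_code = 0.46832373 − (0.46831054688) = +13.2 µV.

+13.2 µV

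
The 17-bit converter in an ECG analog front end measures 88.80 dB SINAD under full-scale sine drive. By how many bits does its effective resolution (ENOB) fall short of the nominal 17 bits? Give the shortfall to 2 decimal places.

ENOB = (SINAD − 1.76)/6.02 = (88.80 − 1.76)/6.02 = 14.4585 bits.
17 − 14.4585 = 2.54 bits below nominal.

2.54 bits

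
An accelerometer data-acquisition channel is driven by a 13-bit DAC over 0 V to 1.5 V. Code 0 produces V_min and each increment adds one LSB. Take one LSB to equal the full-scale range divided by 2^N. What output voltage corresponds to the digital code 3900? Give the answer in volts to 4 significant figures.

0.7141 V

Range is 1.5 V. LSB = 1.5 V / 2^13.
Output = V_min + (3900/8192) × range = 0 + 0.476074 × 1.5 V
      = 0 + 0.714111 = 0.714111 V.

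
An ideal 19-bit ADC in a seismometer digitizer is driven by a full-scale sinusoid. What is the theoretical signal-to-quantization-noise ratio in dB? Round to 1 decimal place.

Ideal quantization SNR: 6.02 × 19 + 1.76 dB = 116.1 dB.

116.1 dB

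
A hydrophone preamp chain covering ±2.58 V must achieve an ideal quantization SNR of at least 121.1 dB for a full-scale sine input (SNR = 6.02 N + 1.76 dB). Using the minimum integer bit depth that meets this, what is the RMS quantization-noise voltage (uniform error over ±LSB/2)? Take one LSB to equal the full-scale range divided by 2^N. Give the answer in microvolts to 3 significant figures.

The full-scale span is 2.58 − (-2.58) = 5.16 V.
Required N = ⌈(121.1 − 1.76)/6.02⌉ = ⌈19.824⌉ = 20.
Step size = 5.16/1048576 V = 4.9210 µV.
σ_q = LSB/√12 = 4.9210 µV/3.4641 = 1.42 µV.

1.42 µV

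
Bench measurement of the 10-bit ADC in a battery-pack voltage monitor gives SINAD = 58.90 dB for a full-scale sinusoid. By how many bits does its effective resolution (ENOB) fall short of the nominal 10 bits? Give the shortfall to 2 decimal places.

Effective bits = (58.90 − 1.76)/6.02 = 9.4917.
10 − 9.4917 = 0.51 bits below nominal.

0.51 bits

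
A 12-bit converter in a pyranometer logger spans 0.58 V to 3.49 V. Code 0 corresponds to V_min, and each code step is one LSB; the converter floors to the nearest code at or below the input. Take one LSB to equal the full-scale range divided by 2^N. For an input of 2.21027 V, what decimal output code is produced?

2294

Full-scale range = 3.49 V − (0.58 V) = 2.91 V. LSB = 2.91 V / 2^12 ≈ 0.7104 mV.
(V_in − V_min) × 2^12/range = (2.21027 − (0.58)) × 4096/2.91 = 2294.703.
Floor → code = 2294.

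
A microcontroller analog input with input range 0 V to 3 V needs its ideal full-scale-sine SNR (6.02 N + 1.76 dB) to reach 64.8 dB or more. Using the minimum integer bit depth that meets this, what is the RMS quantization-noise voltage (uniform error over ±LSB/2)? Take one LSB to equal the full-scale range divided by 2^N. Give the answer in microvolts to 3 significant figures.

423 µV

Range is 3 V.
Required N = ⌈(64.8 − 1.76)/6.02⌉ = ⌈10.472⌉ = 11.
One LSB is 3 V / 2048 = 1.4648 mV.
V_rms = LSB/√12 = 423 µV.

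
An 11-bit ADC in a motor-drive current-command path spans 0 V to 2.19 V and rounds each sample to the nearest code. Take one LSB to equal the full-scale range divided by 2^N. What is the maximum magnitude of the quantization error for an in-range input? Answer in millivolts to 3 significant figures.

0.535 mV

Range is 2.19 V.
Step size = 2.19/2048 V = 1.0693 mV.
|e|_max = LSB/2 = 0.535 mV.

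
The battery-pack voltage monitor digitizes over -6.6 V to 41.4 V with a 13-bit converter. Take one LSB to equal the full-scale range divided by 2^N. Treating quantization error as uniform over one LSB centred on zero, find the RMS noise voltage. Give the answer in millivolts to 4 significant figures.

1.691 mV

Full-scale range = 41.4 V − (-6.6 V) = 48 V.
Step size = 48/8192 V = 5.85938 mV.
σ_q = LSB/√12 = 5.85938 mV/3.4641 = 1.691 mV.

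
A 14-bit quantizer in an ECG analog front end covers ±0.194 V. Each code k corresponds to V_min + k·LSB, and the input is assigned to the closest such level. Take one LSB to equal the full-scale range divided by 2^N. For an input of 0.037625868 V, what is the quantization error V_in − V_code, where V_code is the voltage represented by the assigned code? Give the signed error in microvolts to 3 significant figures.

Span: 0.194 V − (-0.194 V) = 0.388 V. LSB = 0.388 V / 2^14 ≈ 23.68 µV.
Position in LSBs: (0.037625868 − (-0.194)) × 16384/0.388 = 9780.8202; rounding gives k = 9781.
V_code = -0.194 + (9781/16384) × 0.388 = 0.037630126953 V.
e = 0.037625868 − (0.037630126953) = −4.26 µV.

−4.26 µV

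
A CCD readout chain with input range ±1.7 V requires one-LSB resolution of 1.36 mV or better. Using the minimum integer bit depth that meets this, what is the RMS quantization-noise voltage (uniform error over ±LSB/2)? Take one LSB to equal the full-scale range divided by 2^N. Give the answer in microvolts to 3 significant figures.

Span: 1.7 V − (-1.7 V) = 3.4 V.
Need 2^N ≥ 3.4 V / 1.36 mV = 2500 → N_min = 12.
LSB = 3.4 V ÷ 2^12 = 3.4/4096 V = 0.83008 mV.
V_rms = LSB/√12 = 240 µV.

240 µV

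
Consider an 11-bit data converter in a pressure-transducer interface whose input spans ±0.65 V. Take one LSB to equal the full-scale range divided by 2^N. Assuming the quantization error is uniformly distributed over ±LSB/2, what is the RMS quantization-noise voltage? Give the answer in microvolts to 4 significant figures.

Span: 0.65 V − (-0.65 V) = 1.3 V.
Step size = 1.3/2048 V = 0.634766 mV.
σ_q = LSB/√12 = 0.634766 mV/3.4641 = 183.2 µV.

183.2 µV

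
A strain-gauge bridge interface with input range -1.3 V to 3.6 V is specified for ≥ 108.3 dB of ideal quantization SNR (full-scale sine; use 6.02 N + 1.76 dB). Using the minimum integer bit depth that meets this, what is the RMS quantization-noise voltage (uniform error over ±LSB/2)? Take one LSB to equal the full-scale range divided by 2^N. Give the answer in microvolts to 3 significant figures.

5.40 µV

Full-scale range = 3.6 V − (-1.3 V) = 4.9 V.
N ≥ (108.3 − 1.76)/6.02 = 17.698 → N_min = 18.
One LSB is 4.9 V / 262144 = 18.692 µV.
σ_q = LSB/√12 = 18.692 µV/3.4641 = 5.40 µV.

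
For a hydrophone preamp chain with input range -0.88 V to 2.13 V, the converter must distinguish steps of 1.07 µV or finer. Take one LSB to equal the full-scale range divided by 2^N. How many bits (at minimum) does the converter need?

Range = 2.13 − (-0.88) = 3.01 V.
3.01 V / 1.07 µV = 2.813e6. Since 2^21 = 2097152 and 2^22 = 4194304, N = 22.

22 bits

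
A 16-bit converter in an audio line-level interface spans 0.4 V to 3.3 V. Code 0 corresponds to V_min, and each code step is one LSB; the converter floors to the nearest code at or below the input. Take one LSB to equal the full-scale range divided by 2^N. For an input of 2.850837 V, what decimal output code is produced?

Full-scale range = 3.3 V − (0.4 V) = 2.9 V. LSB = 2.9 V / 2^16 ≈ 44.25 µV.
V_in − V_min = 2.850837 − (0.4) = 2.450837 V.
Divide by LSB: 2.450837 × 65536/2.9 = 55385.5357.
Truncating gives code 55385.

55385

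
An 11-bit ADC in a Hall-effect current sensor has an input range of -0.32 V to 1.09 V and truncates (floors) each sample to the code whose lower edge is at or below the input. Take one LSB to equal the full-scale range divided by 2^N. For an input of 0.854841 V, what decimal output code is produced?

1706

Full-scale range = 1.09 V − (-0.32 V) = 1.41 V. LSB = 1.41 V / 2^11 ≈ 0.6885 mV.
code = ⌊(V_in − V_min)/LSB⌋ = ⌊(V_in − V_min) × 2^11 / range⌋
     = ⌊(0.854841 − (-0.32)) × 2048 / 1.41⌋ = ⌊1.174841 × 2048/1.41⌋
     = ⌊1706.436⌋ = 1706.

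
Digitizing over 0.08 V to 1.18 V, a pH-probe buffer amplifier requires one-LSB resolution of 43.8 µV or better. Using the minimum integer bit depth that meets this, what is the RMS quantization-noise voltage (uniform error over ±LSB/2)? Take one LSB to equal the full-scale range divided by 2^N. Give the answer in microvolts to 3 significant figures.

9.69 µV

Span: 1.18 V − (0.08 V) = 1.1 V.
Levels needed ≥ 1.1/43.8 µV = 25110. 2^15 = 32768 suffices, so N_min = 15.
One LSB is 1.1 V / 32768 = 33.569 µV.
σ_q = LSB/√12 = 33.569 µV/3.4641 = 9.69 µV.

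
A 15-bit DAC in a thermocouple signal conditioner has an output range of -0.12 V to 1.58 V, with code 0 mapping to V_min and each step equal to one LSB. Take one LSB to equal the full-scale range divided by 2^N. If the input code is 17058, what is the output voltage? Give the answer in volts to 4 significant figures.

0.7650 V

The full-scale span is 1.58 − (-0.12) = 1.7 V. LSB = 1.7 V / 2^15.
V_out = -0.12 + 17058 × (1.7/32768) V
      = -0.12 V + 0.884967 V = 0.764967 V.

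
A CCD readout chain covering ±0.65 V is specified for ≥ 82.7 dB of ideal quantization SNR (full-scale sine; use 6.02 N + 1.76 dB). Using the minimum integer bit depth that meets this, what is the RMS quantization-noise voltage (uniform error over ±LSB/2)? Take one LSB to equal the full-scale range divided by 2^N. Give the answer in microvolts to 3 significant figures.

22.9 µV

The full-scale span is 0.65 − (-0.65) = 1.3 V.
Solving 6.02 N ≥ 82.7 − 1.76: N ≥ 13.445. Round up → N = 14.
Step size = 1.3/16384 V = 79.346 µV.
V_rms = LSB/√12 = 22.9 µV.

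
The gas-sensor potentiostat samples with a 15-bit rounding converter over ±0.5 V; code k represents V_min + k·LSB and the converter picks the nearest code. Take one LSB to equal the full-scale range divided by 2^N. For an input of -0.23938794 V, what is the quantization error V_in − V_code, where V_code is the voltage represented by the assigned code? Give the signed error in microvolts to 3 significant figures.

The full-scale span is 0.5 − (-0.5) = 1 V. LSB = 1 V / 2^15 ≈ 30.52 µV.
(-0.23938794 − (-0.5)) / LSB = 0.26061206 × 32768/1 = 8539.7360. Nearest integer: k = 8540.
V_code = V_min + k × range/2^15 = -0.5 + 8540 × 1/32768 = -0.23937988281 V.
Error = V_in − V_code = -0.23938794 − (-0.23937988281) = −8.06 µV.

−8.06 µV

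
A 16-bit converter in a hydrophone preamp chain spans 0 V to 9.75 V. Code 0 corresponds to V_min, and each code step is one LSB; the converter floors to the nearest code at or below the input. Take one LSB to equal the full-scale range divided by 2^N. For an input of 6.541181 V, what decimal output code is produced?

43967

Range is 9.75 V. LSB = 9.75 V / 2^16 ≈ 148.8 µV.
(V_in − V_min) × 2^16/range = (6.541181 − (0)) × 65536/9.75 = 43967.471.
Floor → code = 43967.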